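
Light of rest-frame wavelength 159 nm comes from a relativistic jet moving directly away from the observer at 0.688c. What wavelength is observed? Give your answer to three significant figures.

Relativistic Doppler for wavelength: λ_obs = λ_src · √((1+β)/(1−β)).
With β = 0.688: factor = √(1.688/0.312) = 2.326.
λ_obs = 159 × 2.326 = 370 nm.

370 nm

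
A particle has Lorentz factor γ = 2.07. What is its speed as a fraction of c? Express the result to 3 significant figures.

0.876c

β = √(1 − 1/γ²) = √(1 − 1/4.2849) = √0.766622 = 0.876.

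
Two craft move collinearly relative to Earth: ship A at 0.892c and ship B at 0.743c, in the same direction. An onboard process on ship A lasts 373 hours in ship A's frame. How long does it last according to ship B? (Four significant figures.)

415.8 hours

Transform ship A's velocity into ship B's frame: (0.892 − 0.743)/(1 − 0.892·0.743) = 0.149/0.337244, so the relative speed is 0.44182c.
At |u| = 0.44182c, γ = (1 − 0.195205)^(−1/2) = 1.1147.
Ship A's interval is proper; time dilation gives Δt_B = γΔτ = 1.1147 × 373 hours = 415.8 hours.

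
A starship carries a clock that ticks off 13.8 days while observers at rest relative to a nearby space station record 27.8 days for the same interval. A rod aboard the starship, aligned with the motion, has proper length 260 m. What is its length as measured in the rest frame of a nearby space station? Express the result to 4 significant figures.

129.1 m

The time-dilation ratio gives γ = 27.8/13.8 = 2.01449.
The rod contracts by the same γ: 260 m / 2.01449 = 129.1 m.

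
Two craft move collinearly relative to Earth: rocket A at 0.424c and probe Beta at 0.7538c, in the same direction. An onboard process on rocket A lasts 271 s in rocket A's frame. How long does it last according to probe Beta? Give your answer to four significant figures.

The velocity of rocket A relative to probe Beta is (0.424 − 0.7538)c / (1 − 0.424×0.7538) = −0.48472c; relative speed 0.48472c.
At |u| = 0.48472c, γ = (1 − 0.234953)^(−1/2) = 1.1433.
Rocket A's interval is proper; time dilation gives Δt_B = γΔτ = 1.1433 × 271 s = 309.8 s.

309.8 s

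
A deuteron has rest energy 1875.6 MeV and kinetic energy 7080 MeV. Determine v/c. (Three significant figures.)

0.978

γ = 1 + K/(mc²) = 1 + 7080/1875.6 = 4.7748.
β = √(1 − 1/γ²) = √(1 − 0.0438621) = √0.9561379 = 0.978.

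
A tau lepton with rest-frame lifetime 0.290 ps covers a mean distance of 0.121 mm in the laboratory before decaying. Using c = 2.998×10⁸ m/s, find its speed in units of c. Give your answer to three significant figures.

0.812c

Let x = d/(cτ) = 1.210×10^-4 m / (2.998×10⁸ m/s × 2.900×10^-13 s) = 1.3917. Since d = βγcτ, x = βγ = β/√(1−β²).
Solving: β² = x²/(1+x²) = 1.93683/2.93683 = 0.659497, so β = 0.812.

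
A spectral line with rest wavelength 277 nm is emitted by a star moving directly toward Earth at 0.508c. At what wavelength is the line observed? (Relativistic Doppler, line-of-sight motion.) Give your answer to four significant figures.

Relativistic Doppler for wavelength: λ_obs = λ_src · √((1−β)/(1+β)).
With β = 0.508: factor = √(0.492/1.508) = 0.57119.
λ_obs = 277 × 0.57119 = 158.2 nm.

158.2 nm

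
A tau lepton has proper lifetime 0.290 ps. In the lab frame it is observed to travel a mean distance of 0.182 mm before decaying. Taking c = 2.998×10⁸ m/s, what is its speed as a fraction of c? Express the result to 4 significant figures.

0.9023c

Let x = d/(cτ) = 1.820×10^-4 m / (2.998×10⁸ m/s × 2.900×10^-13 s) = 2.0933. Since d = βγcτ, x = βγ = β/√(1−β²).
Solving: β² = x²/(1+x²) = 4.3819/5.3819 = 0.814192, so β = 0.9023.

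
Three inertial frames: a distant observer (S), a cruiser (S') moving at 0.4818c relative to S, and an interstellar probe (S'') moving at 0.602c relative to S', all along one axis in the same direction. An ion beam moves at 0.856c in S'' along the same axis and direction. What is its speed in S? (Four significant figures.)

Compose velocities in two stages. Stage 1 (into S'): u₁ = (0.856+0.602)/(1+0.856×0.602) = 0.96218.
Stage 2 (into S): u = (0.96218+0.4818)/(1+0.96218×0.4818) = 0.98661, so the speed is 0.9866c.

0.9866c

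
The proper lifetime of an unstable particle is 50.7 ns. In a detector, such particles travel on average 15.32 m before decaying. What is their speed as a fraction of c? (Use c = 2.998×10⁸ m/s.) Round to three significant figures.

Lab distance = (lab lifetime)·v = γτ·βc, so βγ = d/(cτ) = 15.32/(2.998×10⁸ × 5.070×10^-8) = 1.0079.
With βγ = 1.0079: γ² = 1 + (βγ)² = 2.01586, and β = (βγ)/γ = 1.0079/1.41981 = 0.710.

0.710c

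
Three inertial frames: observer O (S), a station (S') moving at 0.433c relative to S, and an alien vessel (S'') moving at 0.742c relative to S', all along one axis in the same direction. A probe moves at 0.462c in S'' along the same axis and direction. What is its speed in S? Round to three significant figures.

Compose velocities in two stages. Stage 1 (into S'): u₁ = (0.462+0.742)/(1+0.462×0.742) = 0.89663.
Stage 2 (into S): u = (0.89663+0.433)/(1+0.89663×0.433) = 0.95778, so the speed is 0.958c.

0.958c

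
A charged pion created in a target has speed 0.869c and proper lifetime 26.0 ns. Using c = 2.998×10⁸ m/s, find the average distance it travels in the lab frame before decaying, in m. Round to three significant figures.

13.7 m

With β = 0.869, γ = 1/√(1 − 0.869²) = 1/√0.244839 = 2.021.
Lab-frame lifetime: Δt = γτ = 2.021 × 26.0 ns = 52.546 ns.
Distance: d = vΔt = 0.869 × 2.998×10⁸ m/s × 5.2546×10^-8 s = 13.7 m.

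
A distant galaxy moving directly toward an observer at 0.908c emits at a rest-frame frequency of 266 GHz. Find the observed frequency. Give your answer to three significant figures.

1210 GHz

Relativistic Doppler (source moving toward): f_obs = f_src · √((1+β)/(1−β)).
With β = 0.908: factor = √(1.908/0.092) = 4.554.
f_obs = 266 × 4.554 = 1210 GHz.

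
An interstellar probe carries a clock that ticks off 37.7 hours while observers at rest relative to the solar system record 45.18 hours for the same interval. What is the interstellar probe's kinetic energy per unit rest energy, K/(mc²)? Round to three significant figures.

0.198

The time-dilation ratio gives γ = 45.18/37.7 = 1.19841.
Since K = (γ−1)mc², K/(mc²) = 1.19841 − 1 = 0.198.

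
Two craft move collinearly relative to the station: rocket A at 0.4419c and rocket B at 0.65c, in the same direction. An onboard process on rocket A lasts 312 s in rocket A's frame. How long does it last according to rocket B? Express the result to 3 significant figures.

Speed of rocket A in rocket B's frame: u = (v_A − v_B)/(1 − v_A v_B/c²) = (0.4419 − 0.65)/(1 − 0.4419×0.65) = −0.2081/0.712765 = −0.29196; |u| = 0.29196c.
γ for this relative speed: γ = 1/√(1 − 0.0852406) = 1.0456.
Rocket A's interval is proper; time dilation gives Δt_B = γΔτ = 1.0456 × 312 s = 326 s.

326 s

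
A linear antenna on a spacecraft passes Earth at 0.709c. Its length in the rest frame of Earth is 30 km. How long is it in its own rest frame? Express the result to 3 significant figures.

Lorentz factor: γ = (1 − 0.502681)^(−1/2) = 1.418.
Proper length: L₀ = γ·L = 1.418 × 30 = 42.5 km.

42.5 km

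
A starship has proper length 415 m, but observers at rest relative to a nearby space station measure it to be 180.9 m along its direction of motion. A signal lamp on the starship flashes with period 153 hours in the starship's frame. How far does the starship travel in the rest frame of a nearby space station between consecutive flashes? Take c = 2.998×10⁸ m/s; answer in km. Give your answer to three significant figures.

Length contraction gives γ = L₀/L = 415/180.9 = 2.29409.
β = √(1 − 1/γ²) = 0.89999. Lab-frame period = γτ = 2.29409×153 hours = 351 hours. Distance = βc × γτ = 0.89999 × 2.998×10⁸ m/s × 1263600 s = 3.4094×10^14 m = 3.41×10^11 km.

3.41×10^11 km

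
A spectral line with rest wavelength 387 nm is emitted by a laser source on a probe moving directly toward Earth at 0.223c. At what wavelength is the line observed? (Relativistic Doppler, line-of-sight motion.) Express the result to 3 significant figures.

Relativistic Doppler for wavelength: λ_obs = λ_src · √((1−β)/(1+β)).
With β = 0.223: factor = √(0.777/1.223) = 0.79707.
λ_obs = 387 × 0.79707 = 308 nm.

308 nm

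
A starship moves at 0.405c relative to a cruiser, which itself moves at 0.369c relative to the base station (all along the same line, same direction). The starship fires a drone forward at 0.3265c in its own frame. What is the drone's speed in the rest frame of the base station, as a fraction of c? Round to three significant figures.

0.820c

Apply u = (u'+v)/(1+u'v) twice. Drone in the cruiser frame: (0.3265+0.405)/(1+0.3265·0.405) = 0.7315/1.1322325 = 0.64607c.
That velocity, transformed to the rest frame of the base station: (0.64607+0.369)/(1+0.64607·0.369) = 1.01507/1.23839983 = 0.81966c.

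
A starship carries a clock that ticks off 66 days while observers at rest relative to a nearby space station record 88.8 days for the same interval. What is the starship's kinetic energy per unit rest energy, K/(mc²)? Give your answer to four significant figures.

γ = Δt/Δτ = 88.8/66 = 1.34545.
K/(mc²) = γ − 1 = 1.34545 − 1 = 0.3455.

0.3455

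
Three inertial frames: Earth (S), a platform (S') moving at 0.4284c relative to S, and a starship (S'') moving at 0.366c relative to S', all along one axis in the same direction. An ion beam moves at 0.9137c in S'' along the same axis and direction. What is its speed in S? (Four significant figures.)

Apply u = (u'+v)/(1+u'v) twice. Ion beam in the platform frame: (0.9137+0.366)/(1+0.9137·0.366) = 1.2797/1.3344142 = 0.959c.
That velocity, transformed to the rest frame of Earth: (0.959+0.4284)/(1+0.959·0.4284) = 1.3874/1.4108356 = 0.98339c.

0.9834c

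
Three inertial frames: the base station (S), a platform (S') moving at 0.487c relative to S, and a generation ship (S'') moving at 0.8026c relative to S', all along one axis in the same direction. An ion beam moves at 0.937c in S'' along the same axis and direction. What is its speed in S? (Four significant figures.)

Compose velocities in two stages. Stage 1 (into S'): u₁ = (0.937+0.8026)/(1+0.937×0.8026) = 0.9929.
Stage 2 (into S): u = (0.9929+0.487)/(1+0.9929×0.487) = 0.99754, so the speed is 0.9975c.

0.9975c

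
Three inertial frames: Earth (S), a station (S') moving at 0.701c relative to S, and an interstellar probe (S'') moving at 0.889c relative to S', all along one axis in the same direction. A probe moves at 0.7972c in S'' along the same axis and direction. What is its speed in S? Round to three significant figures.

0.998c

Compose velocities in two stages. Stage 1 (into S'): u₁ = (0.7972+0.889)/(1+0.7972×0.889) = 0.98683.
Stage 2 (into S): u = (0.98683+0.701)/(1+0.98683×0.701) = 0.99767, so the speed is 0.998c.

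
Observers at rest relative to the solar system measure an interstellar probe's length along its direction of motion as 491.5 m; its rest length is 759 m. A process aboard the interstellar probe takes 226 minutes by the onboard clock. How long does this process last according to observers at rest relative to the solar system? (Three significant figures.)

γ = L₀/L = 759/491.5 = 1.54425.
The same γ dilates the second interval: 1.54425 × 226 minutes = 349 minutes.

349 minutes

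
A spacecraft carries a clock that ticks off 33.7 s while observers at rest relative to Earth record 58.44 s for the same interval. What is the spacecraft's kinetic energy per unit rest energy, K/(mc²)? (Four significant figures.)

0.7341

From Δt = γΔτ: γ = 58.44/33.7 = 1.73412.
K/(mc²) = γ − 1 = 1.73412 − 1 = 0.7341.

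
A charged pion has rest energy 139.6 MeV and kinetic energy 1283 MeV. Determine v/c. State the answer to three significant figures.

K = (γ−1)mc², so γ = 1 + 1283/139.6 = 10.191.
Then v/c = √(1 − γ⁻²) = √(1 − 0.00962867) = √0.99037133 = 0.995.

0.995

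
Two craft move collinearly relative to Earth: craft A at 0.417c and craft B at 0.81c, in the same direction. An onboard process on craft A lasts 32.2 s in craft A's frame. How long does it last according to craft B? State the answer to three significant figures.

40.0 s

The velocity of craft A relative to craft B is (0.417 − 0.81)c / (1 − 0.417×0.81) = −0.59345c; relative speed 0.59345c.
At |u| = 0.59345c, γ = (1 − 0.352183)^(−1/2) = 1.2424.
Craft A's interval is proper; time dilation gives Δt_B = γΔτ = 1.2424 × 32.2 s = 40.0 s.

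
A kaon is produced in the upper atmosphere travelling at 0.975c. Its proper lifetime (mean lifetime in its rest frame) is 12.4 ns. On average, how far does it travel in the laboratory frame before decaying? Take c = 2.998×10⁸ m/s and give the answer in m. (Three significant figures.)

16.3 m

γ = 1/√(1 − β²) = 1/√(1 − 0.950625) = 1/√0.049375 = 4.5004.
Lab-frame lifetime: Δt = γτ = 4.5004 × 12.4 ns = 55.805 ns.
Distance: d = vΔt = 0.975 × 2.998×10⁸ m/s × 5.5805×10^-8 s = 16.3 m.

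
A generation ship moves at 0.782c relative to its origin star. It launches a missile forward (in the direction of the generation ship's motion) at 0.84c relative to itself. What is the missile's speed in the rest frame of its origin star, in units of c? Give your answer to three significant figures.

Relativistic velocity addition: u = (u' + v)/(1 + u'v/c²), with u' = 0.84c and v = 0.782c.
Numerator: 0.84 + 0.782 = 1.622. Denominator: 1 + (0.84)(0.782) = 1.65688.
u = 1.622/1.65688 = 0.97895, so the speed is 0.979c.

0.979c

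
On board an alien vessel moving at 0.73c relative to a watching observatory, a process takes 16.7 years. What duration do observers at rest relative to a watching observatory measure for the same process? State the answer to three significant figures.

24.4 years

With β = 0.73, γ = 1/√(1 − 0.73²) = 1/√0.4671 = 1.4632.
The onboard clock measures proper time, so the interval in the rest frame of a watching observatory is dilated: Δt = γ·Δτ = 1.4632 × 16.7 years = 24.4 years.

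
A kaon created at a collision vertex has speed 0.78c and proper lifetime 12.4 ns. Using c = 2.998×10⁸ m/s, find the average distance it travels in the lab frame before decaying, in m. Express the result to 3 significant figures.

γ = 1/√(1 − β²) = 1/√(1 − 0.6084) = 1/√0.3916 = 1/0.62578 = 1.598.
Lab-frame lifetime: Δt = γτ = 1.598 × 12.4 ns = 19.815 ns.
Distance: d = vΔt = 0.78 × 2.998×10⁸ m/s × 1.9815×10^-8 s = 4.63 m.

4.63 m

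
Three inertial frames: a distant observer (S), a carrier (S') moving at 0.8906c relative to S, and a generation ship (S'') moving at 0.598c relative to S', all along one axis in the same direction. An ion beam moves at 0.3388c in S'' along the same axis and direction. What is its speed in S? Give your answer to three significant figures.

Compose velocities in two stages. Stage 1 (into S'): u₁ = (0.3388+0.598)/(1+0.3388×0.598) = 0.77898.
Stage 2 (into S): u = (0.77898+0.8906)/(1+0.77898×0.8906) = 0.98572, so the speed is 0.986c.

0.986c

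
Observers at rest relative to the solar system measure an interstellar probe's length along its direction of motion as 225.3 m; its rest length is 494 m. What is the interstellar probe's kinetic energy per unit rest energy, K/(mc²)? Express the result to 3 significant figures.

1.19

From L = L₀/γ: γ = 494/225.3 = 2.19263.
K/(mc²) = γ − 1 = 2.19263 − 1 = 1.19.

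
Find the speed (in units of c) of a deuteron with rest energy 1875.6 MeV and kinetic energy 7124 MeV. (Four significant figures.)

K = (γ−1)mc², so γ = 1 + 7124/1875.6 = 4.7983.
Then v/c = √(1 − γ⁻²) = √(1 − 0.0434335) = √0.9565665 = 0.9780.

0.9780c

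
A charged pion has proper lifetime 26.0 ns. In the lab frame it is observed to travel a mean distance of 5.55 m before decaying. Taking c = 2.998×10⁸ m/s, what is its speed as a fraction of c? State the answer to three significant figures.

d = βγcτ ⇒ βγ = d/(cτ) = 5.550 m / (7.7948 m) = 0.71201.
β = (βγ)/√(1+(βγ)²) = 0.71201/√1.506958 = 0.580.

0.580c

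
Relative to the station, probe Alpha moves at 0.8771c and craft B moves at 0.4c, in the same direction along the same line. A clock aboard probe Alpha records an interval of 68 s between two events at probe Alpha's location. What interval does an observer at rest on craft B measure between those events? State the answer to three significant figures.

The velocity of probe Alpha relative to craft B is (0.8771 − 0.4)c / (1 − 0.8771×0.4) = 0.73495c; relative speed 0.73495c.
γ for this relative speed: γ = 1/√(1 − 0.540152) = 1.4747.
The clock on probe Alpha records proper time, so craft B measures Δt = γΔτ = 1.4747 × 68 = 100 s.

100 s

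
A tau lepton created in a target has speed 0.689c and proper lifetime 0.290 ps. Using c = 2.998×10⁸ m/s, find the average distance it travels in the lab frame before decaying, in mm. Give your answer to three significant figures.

γ = 1/√(1 − β²) = 1/√(1 − 0.474721) = 1/√0.525279 = 1/0.724761 = 1.3798.
Lab-frame lifetime: Δt = γτ = 1.3798 × 0.290 ps = 0.40014 ps.
Distance: d = vΔt = 0.689 × 2.998×10⁸ m/s × 4.0014×10^-13 s = 8.27×10^-5 m = 0.0827 mm.

0.0827 mm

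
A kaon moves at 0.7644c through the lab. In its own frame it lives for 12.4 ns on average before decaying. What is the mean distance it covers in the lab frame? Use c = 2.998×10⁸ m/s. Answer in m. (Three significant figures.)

4.41 m

β² = 0.58430736, so γ = 1/√0.41569264 = 1.551.
Lab-frame lifetime: Δt = γτ = 1.551 × 12.4 ns = 19.232 ns.
Distance: d = vΔt = 0.7644 × 2.998×10⁸ m/s × 1.9232×10^-8 s = 4.41 m.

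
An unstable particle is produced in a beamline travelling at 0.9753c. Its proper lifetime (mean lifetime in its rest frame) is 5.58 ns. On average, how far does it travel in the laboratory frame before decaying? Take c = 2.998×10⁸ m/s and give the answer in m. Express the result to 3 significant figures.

7.39 m

Lorentz factor: γ = (1 − 0.95121009)^(−1/2) = 4.5273.
Lab-frame lifetime: Δt = γτ = 4.5273 × 5.58 ns = 25.262 ns.
Distance: d = vΔt = 0.9753 × 2.998×10⁸ m/s × 2.5262×10^-8 s = 7.39 m.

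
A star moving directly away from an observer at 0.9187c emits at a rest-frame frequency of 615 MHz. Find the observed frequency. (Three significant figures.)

127 MHz

Relativistic Doppler (source moving away): f_obs = f_src · √((1−β)/(1+β)).
With β = 0.9187: factor = √(0.0813/1.9187) = 0.20585.
f_obs = 615 × 0.20585 = 127 MHz.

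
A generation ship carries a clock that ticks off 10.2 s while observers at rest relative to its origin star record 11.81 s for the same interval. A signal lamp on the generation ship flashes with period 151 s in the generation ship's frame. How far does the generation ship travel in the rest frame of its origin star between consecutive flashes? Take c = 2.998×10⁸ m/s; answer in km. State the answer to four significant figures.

From Δt = γΔτ: γ = 11.81/10.2 = 1.15784.
β = √(1 − 1/γ²) = 0.50405. Lab-frame period = γτ = 1.15784×151 s = 174.83 s. Distance = βc × γτ = 0.50405 × 2.998×10⁸ m/s × 174.83 s = 2.6419×10^10 m = 2.642×10^7 km.

2.642×10^7 km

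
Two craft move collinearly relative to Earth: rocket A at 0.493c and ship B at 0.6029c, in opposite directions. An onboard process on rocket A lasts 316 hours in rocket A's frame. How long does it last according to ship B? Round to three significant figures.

Transform rocket A's velocity into ship B's frame: (0.493 + 0.6029)/(1 + 0.493·0.6029) = 1.0959/1.2972297, so the relative speed is 0.8448c.
γ for this relative speed: γ = 1/√(1 − 0.713687) = 1.8689.
The clock on rocket A records proper time, so ship B measures Δt = γΔτ = 1.8689 × 316 = 591 hours.

591 hours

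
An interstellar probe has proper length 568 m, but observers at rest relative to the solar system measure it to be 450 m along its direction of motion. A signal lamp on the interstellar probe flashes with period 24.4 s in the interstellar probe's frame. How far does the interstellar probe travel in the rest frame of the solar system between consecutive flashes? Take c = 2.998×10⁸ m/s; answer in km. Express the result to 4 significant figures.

From L = L₀/γ: γ = 568/450 = 1.26222.
β = √(1 − 1/γ²) = 0.61019. Lab-frame period = γτ = 1.26222×24.4 s = 30.798 s. Distance = βc × γτ = 0.61019 × 2.998×10⁸ m/s × 30.798 s = 5.6340×10^9 m = 5.634×10^6 km.

5.634×10^6 km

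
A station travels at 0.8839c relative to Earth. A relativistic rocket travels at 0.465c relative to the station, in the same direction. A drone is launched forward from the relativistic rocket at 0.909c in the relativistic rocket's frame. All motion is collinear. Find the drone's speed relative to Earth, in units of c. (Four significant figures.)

0.9979c

Apply u = (u'+v)/(1+u'v) twice. Drone in the station frame: (0.909+0.465)/(1+0.909·0.465) = 1.374/1.422685 = 0.96578c.
That velocity, transformed to the rest frame of Earth: (0.96578+0.8839)/(1+0.96578·0.8839) = 1.84968/1.853652942 = 0.99786c.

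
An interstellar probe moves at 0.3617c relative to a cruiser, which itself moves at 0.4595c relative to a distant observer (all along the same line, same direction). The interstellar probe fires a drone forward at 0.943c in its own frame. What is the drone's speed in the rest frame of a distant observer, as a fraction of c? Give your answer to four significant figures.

0.9899c

Apply u = (u'+v)/(1+u'v) twice. Drone in the cruiser frame: (0.943+0.3617)/(1+0.943·0.3617) = 1.3047/1.3410831 = 0.97287c.
That velocity, transformed to the rest frame of a distant observer: (0.97287+0.4595)/(1+0.97287·0.4595) = 1.43237/1.447033765 = 0.98987c.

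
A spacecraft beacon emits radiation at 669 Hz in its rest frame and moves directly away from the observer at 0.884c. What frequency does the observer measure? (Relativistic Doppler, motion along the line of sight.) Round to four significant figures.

166.0 Hz

Relativistic Doppler (source moving away): f_obs = f_src · √((1−β)/(1+β)).
With β = 0.884: factor = √(0.116/1.884) = 0.24814.
f_obs = 669 × 0.24814 = 166.0 Hz.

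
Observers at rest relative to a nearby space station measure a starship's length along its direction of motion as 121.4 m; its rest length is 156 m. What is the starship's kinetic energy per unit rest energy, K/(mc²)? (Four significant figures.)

From L = L₀/γ: γ = 156/121.4 = 1.28501.
Since K = (γ−1)mc², K/(mc²) = 1.28501 − 1 = 0.2850.

0.2850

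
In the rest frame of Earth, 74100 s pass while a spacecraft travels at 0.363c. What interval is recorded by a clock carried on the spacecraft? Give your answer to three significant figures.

γ = 1/√(1 − β²) = 1/√(1 − 0.131769) = 1/√0.868231 = 1/0.931789 = 1.0732.
The moving clock records proper time: Δτ = Δt/γ = 74100/1.0732 = 69000 s.

69000 s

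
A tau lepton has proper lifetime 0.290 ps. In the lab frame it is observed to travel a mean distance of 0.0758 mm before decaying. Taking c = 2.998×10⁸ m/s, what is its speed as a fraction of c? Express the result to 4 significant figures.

0.6572c

Lab distance = (lab lifetime)·v = γτ·βc, so βγ = d/(cτ) = 7.580×10^-5/(2.998×10⁸ × 2.900×10^-13) = 0.87185.
With βγ = 0.87185: γ² = 1 + (βγ)² = 1.760122, and β = (βγ)/γ = 0.87185/1.3267 = 0.6572.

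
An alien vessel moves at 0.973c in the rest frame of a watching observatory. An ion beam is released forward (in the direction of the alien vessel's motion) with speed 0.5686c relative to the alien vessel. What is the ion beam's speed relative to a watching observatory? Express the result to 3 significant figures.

0.993c

In units of c, u = (u' + v)/(1 + u'v) with u' = 0.5686 and v = 0.973.
Numerator: 0.5686 + 0.973 = 1.5416. Denominator: 1 + (0.5686)(0.973) = 1.5532478.
u = 1.5416/1.5532478 = 0.9925, so the speed is 0.993c.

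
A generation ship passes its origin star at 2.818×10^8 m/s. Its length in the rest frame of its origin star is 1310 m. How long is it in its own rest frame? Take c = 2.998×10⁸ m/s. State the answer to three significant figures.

3840 m

β = v/c = (2.818×10^8 m/s)/(2.998×10⁸ m/s) = 0.93996.
Lorentz factor: γ = (1 − 0.8835248016)^(−1/2) = 2.9301.
Proper length: L₀ = γ·L = 2.9301 × 1310 = 3840 m.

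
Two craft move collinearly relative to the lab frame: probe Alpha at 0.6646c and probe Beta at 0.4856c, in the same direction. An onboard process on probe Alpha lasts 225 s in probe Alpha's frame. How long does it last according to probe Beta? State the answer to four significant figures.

233.3 s

Transform probe Alpha's velocity into probe Beta's frame: (0.6646 − 0.4856)/(1 − 0.6646·0.4856) = 0.179/0.67727024, so the relative speed is 0.2643c.
At |u| = 0.2643c, γ = (1 − 0.0698545)^(−1/2) = 1.0369.
The clock on probe Alpha records proper time, so probe Beta measures Δt = γΔτ = 1.0369 × 225 = 233.3 s.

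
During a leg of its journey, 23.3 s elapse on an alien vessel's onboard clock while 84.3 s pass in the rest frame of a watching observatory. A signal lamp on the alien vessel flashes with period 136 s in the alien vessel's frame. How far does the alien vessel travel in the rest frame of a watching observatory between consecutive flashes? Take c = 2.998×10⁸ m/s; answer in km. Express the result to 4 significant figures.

1.418×10^8 km

The time-dilation ratio gives γ = 84.3/23.3 = 3.61803.
β = √(1 − 1/γ²) = 0.96104. Lab-frame period = γτ = 3.61803×136 s = 492.05 s. Distance = βc × γτ = 0.96104 × 2.998×10⁸ m/s × 492.05 s = 1.4177×10^11 m = 1.418×10^8 km.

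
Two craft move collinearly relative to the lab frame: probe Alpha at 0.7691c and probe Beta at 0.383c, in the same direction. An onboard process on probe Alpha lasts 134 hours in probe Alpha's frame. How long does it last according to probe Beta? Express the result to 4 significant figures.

160.1 hours

Speed of probe Alpha in probe Beta's frame: u = (v_A − v_B)/(1 − v_A v_B/c²) = (0.7691 − 0.383)/(1 − 0.7691×0.383) = 0.3861/0.7054347 = 0.54732; |u| = 0.54732c.
At |u| = 0.54732c, γ = (1 − 0.299559)^(−1/2) = 1.1949.
The clock on probe Alpha records proper time, so probe Beta measures Δt = γΔτ = 1.1949 × 134 = 160.1 hours.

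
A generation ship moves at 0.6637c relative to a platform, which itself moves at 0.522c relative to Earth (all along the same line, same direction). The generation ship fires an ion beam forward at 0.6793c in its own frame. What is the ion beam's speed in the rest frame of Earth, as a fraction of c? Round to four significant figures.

Compose velocities in two stages. Stage 1 (into S'): u₁ = (0.6793+0.6637)/(1+0.6793×0.6637) = 0.92566.
Stage 2 (into S): u = (0.92566+0.522)/(1+0.92566×0.522) = 0.97604, so the speed is 0.9760c.

0.9760c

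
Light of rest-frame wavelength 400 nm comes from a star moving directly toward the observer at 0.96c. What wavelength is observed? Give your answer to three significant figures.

Relativistic Doppler for wavelength: λ_obs = λ_src · √((1−β)/(1+β)).
With β = 0.96: factor = √(0.04/1.96) = 0.14286.
λ_obs = 400 × 0.14286 = 57.1 nm.

57.1 nm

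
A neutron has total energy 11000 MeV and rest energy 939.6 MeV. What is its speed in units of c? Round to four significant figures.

0.9963c

Total energy E = γmc² gives γ = 11000/939.6 = 11.707.
Hence β = √(1 − 1/γ²) = √(1 − 0.0072964) = √0.9927036 = 0.9963.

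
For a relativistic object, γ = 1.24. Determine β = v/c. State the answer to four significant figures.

β = √(1 − 1/γ²) = √(1 − 1/1.5376) = √0.349636 = 0.5913.

0.5913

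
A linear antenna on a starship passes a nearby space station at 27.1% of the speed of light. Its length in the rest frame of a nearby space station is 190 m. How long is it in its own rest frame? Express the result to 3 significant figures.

197 m

γ = 1/√(1 − β²) = 1/√(1 − 0.073441) = 1/√0.926559 = 1/0.962579 = 1.0389.
Proper length: L₀ = γ·L = 1.0389 × 190 = 197 m.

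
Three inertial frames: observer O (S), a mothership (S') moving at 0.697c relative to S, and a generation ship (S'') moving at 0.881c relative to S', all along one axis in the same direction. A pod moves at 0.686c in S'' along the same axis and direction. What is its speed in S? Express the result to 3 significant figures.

0.996c

Apply u = (u'+v)/(1+u'v) twice. Pod in the mothership frame: (0.686+0.881)/(1+0.686·0.881) = 1.567/1.604366 = 0.97671c.
That velocity, transformed to the rest frame of observer O: (0.97671+0.697)/(1+0.97671·0.697) = 1.67371/1.68076687 = 0.9958c.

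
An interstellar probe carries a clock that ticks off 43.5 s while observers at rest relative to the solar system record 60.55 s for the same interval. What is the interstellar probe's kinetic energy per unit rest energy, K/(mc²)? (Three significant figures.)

γ = Δt/Δτ = 60.55/43.5 = 1.39195.
Since K = (γ−1)mc², K/(mc²) = 1.39195 − 1 = 0.392.

0.392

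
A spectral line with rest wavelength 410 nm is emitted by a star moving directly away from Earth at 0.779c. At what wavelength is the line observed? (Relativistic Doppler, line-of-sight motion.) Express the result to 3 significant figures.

Relativistic Doppler for wavelength: λ_obs = λ_src · √((1+β)/(1−β)).
With β = 0.779: factor = √(1.779/0.221) = 2.8372.
λ_obs = 410 × 2.8372 = 1160 nm.

1160 nm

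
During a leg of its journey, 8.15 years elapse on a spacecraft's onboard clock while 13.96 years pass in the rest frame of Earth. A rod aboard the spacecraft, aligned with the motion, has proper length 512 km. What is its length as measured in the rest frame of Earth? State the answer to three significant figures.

γ = Δt/Δτ = 13.96/8.15 = 1.71288.
L = L₀/γ = 512/1.71288 = 299 km.

299 km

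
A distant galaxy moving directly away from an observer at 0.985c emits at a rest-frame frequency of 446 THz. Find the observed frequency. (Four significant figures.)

Relativistic Doppler (source moving away): f_obs = f_src · √((1−β)/(1+β)).
With β = 0.985: factor = √(0.015/1.985) = 0.086929.
f_obs = 446 × 0.086929 = 38.77 THz.

38.77 THz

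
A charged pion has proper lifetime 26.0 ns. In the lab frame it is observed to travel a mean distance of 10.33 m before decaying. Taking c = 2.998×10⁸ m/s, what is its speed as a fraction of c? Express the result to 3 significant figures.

Lab distance = (lab lifetime)·v = γτ·βc, so βγ = d/(cτ) = 10.33/(2.998×10⁸ × 2.600×10^-8) = 1.3252.
With βγ = 1.3252: γ² = 1 + (βγ)² = 2.75616, and β = (βγ)/γ = 1.3252/1.66017 = 0.798.

0.798c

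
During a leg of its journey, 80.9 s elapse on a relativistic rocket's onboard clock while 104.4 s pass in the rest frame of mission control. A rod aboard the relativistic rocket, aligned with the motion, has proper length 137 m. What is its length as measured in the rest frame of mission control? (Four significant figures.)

106.2 m

γ = Δt/Δτ = 104.4/80.9 = 1.29048.
The rod contracts by the same γ: 137 m / 1.29048 = 106.2 m.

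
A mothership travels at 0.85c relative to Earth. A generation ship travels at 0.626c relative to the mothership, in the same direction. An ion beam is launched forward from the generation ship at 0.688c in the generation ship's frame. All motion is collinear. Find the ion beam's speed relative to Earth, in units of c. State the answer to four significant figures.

Apply u = (u'+v)/(1+u'v) twice. Ion beam in the mothership frame: (0.688+0.626)/(1+0.688·0.626) = 1.314/1.430688 = 0.91844c.
That velocity, transformed to the rest frame of Earth: (0.91844+0.85)/(1+0.91844·0.85) = 1.76844/1.780674 = 0.99313c.

0.9931c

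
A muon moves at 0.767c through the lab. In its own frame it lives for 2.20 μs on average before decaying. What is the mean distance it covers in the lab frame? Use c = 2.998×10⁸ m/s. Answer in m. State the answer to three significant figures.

788 m

With β = 0.767, γ = 1/√(1 − 0.767²) = 1/√0.411711 = 1.5585.
Lab-frame lifetime: Δt = γτ = 1.5585 × 2.20 μs = 3.4287 μs.
Distance: d = vΔt = 0.767 × 2.998×10⁸ m/s × 3.4287×10^-6 s = 788 m.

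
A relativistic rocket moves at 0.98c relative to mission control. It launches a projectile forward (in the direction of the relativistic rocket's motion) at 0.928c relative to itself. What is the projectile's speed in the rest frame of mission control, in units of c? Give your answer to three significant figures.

0.999c

Relativistic velocity addition: u = (u' + v)/(1 + u'v/c²), with u' = 0.928c and v = 0.98c.
Numerator: 0.928 + 0.98 = 1.908. Denominator: 1 + (0.928)(0.98) = 1.90944.
u = 1.908/1.90944 = 0.99925, so the speed is 0.999c.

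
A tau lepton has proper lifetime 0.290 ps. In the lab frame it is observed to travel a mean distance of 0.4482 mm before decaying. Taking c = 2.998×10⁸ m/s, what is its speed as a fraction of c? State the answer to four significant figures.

Let x = d/(cτ) = 4.482×10^-4 m / (2.998×10⁸ m/s × 2.900×10^-13 s) = 5.1552. Since d = βγcτ, x = βγ = β/√(1−β²).
Solving: β² = x²/(1+x²) = 26.5761/27.5761 = 0.963737, so β = 0.9817.

0.9817c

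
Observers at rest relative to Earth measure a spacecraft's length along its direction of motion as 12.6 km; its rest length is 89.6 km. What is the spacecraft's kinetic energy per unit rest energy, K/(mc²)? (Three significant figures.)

From L = L₀/γ: γ = 89.6/12.6 = 7.11111.
Since K = (γ−1)mc², K/(mc²) = 7.11111 − 1 = 6.11.

6.11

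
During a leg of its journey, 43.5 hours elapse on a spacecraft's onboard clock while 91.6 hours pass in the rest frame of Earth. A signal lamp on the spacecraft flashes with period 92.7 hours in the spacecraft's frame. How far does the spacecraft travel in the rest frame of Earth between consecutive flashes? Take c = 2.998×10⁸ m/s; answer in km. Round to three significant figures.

γ = Δt/Δτ = 91.6/43.5 = 2.10575.
β = √(1 − 1/γ²) = 0.88005. Lab-frame period = γτ = 2.10575×92.7 hours = 195.2 hours. Distance = βc × γτ = 0.88005 × 2.998×10⁸ m/s × 702720 s = 1.8540×10^14 m = 1.85×10^11 km.

1.85×10^11 km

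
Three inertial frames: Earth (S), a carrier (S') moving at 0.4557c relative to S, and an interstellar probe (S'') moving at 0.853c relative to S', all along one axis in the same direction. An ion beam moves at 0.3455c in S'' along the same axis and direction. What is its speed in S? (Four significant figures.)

0.9716c

Apply u = (u'+v)/(1+u'v) twice. Ion beam in the carrier frame: (0.3455+0.853)/(1+0.3455·0.853) = 1.1985/1.2947115 = 0.92569c.
That velocity, transformed to the rest frame of Earth: (0.92569+0.4557)/(1+0.92569·0.4557) = 1.38139/1.421836933 = 0.97155c.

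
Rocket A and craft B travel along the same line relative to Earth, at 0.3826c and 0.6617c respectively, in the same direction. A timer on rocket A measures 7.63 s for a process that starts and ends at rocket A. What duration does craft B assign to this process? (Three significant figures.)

8.23 s

The velocity of rocket A relative to craft B is (0.3826 − 0.6617)c / (1 − 0.3826×0.6617) = −0.37371c; relative speed 0.37371c.
γ for this relative speed: γ = 1/√(1 − 0.139659) = 1.0781.
The clock on rocket A records proper time, so craft B measures Δt = γΔτ = 1.0781 × 7.63 = 8.23 s.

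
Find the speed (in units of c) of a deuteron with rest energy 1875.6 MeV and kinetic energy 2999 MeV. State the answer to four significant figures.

0.9230c

K = (γ−1)mc², so γ = 1 + 2999/1875.6 = 2.599.
Then v/c = √(1 − γ⁻²) = √(1 − 0.148043) = √0.851957 = 0.9230.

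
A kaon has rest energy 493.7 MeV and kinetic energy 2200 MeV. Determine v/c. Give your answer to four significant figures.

0.9831

γ = 1 + K/(mc²) = 1 + 2200/493.7 = 5.4561.
β = √(1 − 1/γ²) = √(1 − 0.033592) = √0.966408 = 0.9831.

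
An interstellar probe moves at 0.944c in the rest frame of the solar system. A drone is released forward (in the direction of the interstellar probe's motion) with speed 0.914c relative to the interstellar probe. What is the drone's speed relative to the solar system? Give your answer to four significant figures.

In units of c, u = (u' + v)/(1 + u'v) with u' = 0.914 and v = 0.944.
Numerator: 0.914 + 0.944 = 1.858. Denominator: 1 + (0.914)(0.944) = 1.862816.
u = 1.858/1.862816 = 0.99741, so the speed is 0.9974c.

0.9974c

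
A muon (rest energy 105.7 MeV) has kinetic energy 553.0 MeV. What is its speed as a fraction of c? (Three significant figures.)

0.987c

γ = 1 + K/(mc²) = 1 + 553.0/105.7 = 6.2318.
β = √(1 − 1/γ²) = √(1 − 0.0257497) = √0.9742503 = 0.987.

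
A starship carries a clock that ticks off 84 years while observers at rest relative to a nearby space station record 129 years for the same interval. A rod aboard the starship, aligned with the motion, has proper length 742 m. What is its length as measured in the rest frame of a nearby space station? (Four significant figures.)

483.2 m

γ = Δt/Δτ = 129/84 = 1.53571.
The rod contracts by the same γ: 742 m / 1.53571 = 483.2 m.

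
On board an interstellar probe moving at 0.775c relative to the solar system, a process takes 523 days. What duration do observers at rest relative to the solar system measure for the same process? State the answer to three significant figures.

With β = 0.775, γ = 1/√(1 − 0.775²) = 1/√0.399375 = 1.5824.
Time dilation: Δt = γ·Δτ = 1.5824 × 523 = 828 days.

828 days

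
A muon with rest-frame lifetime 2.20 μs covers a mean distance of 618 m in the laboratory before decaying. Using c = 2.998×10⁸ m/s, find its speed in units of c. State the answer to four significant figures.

Lab distance = (lab lifetime)·v = γτ·βc, so βγ = d/(cτ) = 618.0/(2.998×10⁸ × 2.200×10^-6) = 0.93699.
With βγ = 0.93699: γ² = 1 + (βγ)² = 1.87795, and β = (βγ)/γ = 0.93699/1.37038 = 0.6837.

0.6837c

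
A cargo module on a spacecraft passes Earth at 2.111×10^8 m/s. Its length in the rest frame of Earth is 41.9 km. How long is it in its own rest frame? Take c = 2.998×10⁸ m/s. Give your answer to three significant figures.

59.0 km

β = v/c = (2.111×10^8 m/s)/(2.998×10⁸ m/s) = 0.704136.
β² = 0.4958075, so γ = 1/√0.5041925 = 1.4083.
Proper length: L₀ = γ·L = 1.4083 × 41.9 = 59.0 km.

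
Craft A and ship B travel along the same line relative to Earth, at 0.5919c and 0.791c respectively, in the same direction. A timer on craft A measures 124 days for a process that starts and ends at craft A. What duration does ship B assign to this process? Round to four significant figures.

Transform craft A's velocity into ship B's frame: (0.5919 − 0.791)/(1 − 0.5919·0.791) = −0.1991/0.5318071, so the relative speed is 0.37438c.
γ for this relative speed: γ = 1/√(1 − 0.14016) = 1.0784.
The clock on craft A records proper time, so ship B measures Δt = γΔτ = 1.0784 × 124 = 133.7 days.

133.7 days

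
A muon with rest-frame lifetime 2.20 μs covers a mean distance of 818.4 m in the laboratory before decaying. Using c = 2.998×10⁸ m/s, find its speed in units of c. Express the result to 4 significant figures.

0.7786c

d = βγcτ ⇒ βγ = d/(cτ) = 818.4 m / (659.56 m) = 1.2408.
β = (βγ)/√(1+(βγ)²) = 1.2408/√2.53958 = 0.7786.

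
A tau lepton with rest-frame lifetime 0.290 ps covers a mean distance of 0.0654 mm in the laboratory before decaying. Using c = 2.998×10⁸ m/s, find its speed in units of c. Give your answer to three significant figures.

Lab distance = (lab lifetime)·v = γτ·βc, so βγ = d/(cτ) = 6.540×10^-5/(2.998×10⁸ × 2.900×10^-13) = 0.75223.
With βγ = 0.75223: γ² = 1 + (βγ)² = 1.56585, and β = (βγ)/γ = 0.75223/1.25134 = 0.601.

0.601c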